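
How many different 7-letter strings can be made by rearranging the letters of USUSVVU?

210

USUSVVU has 7 letters with S appearing twice, U appearing 3 times, and V appearing twice.
So there are 7! / (3!·2!·2!) = 210 distinguishable arrangements.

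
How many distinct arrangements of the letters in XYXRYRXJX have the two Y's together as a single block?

840

Treat the 2 copies of Y as a single block. The multiset to arrange is then {YY, J, R, R, X, X, X, X}, 8 items in all.
That gives (8)!/(4!·2!) = 840 arrangements.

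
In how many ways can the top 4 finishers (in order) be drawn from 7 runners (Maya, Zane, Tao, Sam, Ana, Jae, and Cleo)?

This is an ordered selection of 4 from 7: P(7,4).
That gives 7 × 6 × 5 × 4 = 840.

840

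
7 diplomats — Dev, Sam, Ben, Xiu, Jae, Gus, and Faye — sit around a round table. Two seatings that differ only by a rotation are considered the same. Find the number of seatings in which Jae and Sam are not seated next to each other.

All circular seatings of 7 people number (6)! = 720.
Those with Jae next to Sam: fuse the pair into one unit and seat 6 units around a circle — 2·(5)! = 240.
Subtracting, 720 − 240 = 480.

480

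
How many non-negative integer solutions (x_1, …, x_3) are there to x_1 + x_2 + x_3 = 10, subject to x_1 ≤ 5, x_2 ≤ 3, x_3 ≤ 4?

By stars and bars, unrestricted non-negative solutions to x_1+…+x_3 = 10 number C(10+2,2) = 66.
Subtract solutions that violate a single cap (substitute x_i' = x_i − (cap_i+1)): x_1 ≥ 6 gives C(6,2) = 15; x_2 ≥ 4 gives C(8,2) = 28; x_3 ≥ 5 gives C(7,2) = 21. Together 64.
Add back pairs where two caps are both exceeded: 1 + 0 + 3 = 4.
By inclusion–exclusion the count is 66 − 64 + 4 = 6.

6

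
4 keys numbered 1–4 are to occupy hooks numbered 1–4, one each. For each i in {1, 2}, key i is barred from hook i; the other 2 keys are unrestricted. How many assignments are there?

Let Aᵢ (for i ∈ {1, 2}) be the placements that put key i in its forbidden hook. Any j of these fix j positions, leaving (4−j)! ways to fill the rest, and there are C(2,j) ways to pick which j.
By inclusion–exclusion, the number of valid placements is Σ_{j=0}^{2} (−1)^j C(2,j)·(4−j)!.
Computing: 24 − 12 + 2 = 14.

14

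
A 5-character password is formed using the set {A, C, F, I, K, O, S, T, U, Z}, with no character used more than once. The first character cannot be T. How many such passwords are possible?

The first character has 10−1 = 9 choices (anything except T).
The remaining 4 characters are filled from the other 9 symbols without repetition: 9 × 8 × 7 × 6 = 3024.
Total: 9 × 3024 = 27216.

27216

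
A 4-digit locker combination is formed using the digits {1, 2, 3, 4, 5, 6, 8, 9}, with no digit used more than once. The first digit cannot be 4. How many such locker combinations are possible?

1470

The first digit has 8−1 = 7 choices (anything except 4).
The remaining 3 digits are filled from the other 7 symbols without repetition: 7 × 6 × 5 = 210.
Total: 7 × 210 = 1470.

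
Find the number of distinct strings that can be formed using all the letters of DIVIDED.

420

The 7 letters of DIVIDED have repeats: D appearing 3 times and I appearing twice.
The number of distinct arrangements is 7!/(3!·2!) = 5040/12 = 420.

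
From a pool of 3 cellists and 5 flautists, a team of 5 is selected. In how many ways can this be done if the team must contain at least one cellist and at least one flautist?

Unrestricted: C(8,5) = 56 ways to pick any 5 of the 8.
Subtract selections that omit an entire group: no cellists → C(5,5) = 1; no flautists → C(3,5) = 0.
Both groups omitted at once is impossible, so 56 − 1 = 55.

55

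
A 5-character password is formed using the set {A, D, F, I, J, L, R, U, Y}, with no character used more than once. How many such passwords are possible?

15120

Choose and order 5 of the 9 symbols: the first character has 9 options, the next 8, and so on down to 5.
9 × 8 × 7 × 6 × 5 = 15120.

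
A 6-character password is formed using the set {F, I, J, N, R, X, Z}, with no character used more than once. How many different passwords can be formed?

Choose and order 6 of the 7 symbols: the first character has 7 options, the next 6, and so on down to 2.
That product is 7 × 6 × 5 × 4 × 3 × 2 = 5040.

5040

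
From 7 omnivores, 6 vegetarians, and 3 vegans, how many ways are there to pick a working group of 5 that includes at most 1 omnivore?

1008

Split by how many omnivores are chosen (0 through 1).
Sum: C(7,0)·C(9,5) + C(7,1)·C(9,4) = 126 + 882 = 1008.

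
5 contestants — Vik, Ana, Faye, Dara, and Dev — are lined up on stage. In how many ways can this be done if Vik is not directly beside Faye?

72

There are 5! = 120 arrangements in all. If Vik and Faye are adjacent, merging them into one block gives 2·(4)! = 48 arrangements.
So 120 − 48 = 72 arrangements keep them apart.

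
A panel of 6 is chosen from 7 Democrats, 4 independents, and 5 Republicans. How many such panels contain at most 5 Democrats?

8001

Split by how many Democrats are chosen (0 through 5).
Sum: C(7,0)·C(9,6) + C(7,1)·C(9,5) + C(7,2)·C(9,4) + C(7,3)·C(9,3) + C(7,4)·C(9,2) + C(7,5)·C(9,1) = 84 + 882 + 2646 + 2940 + 1260 + 189 = 8001.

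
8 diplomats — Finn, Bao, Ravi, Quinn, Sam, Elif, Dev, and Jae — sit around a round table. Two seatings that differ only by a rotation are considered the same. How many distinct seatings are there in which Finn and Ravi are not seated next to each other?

Without the restriction there are (7)! = 5040 seatings.
Seatings with Finn beside Ravi: treat them as a block with 2 internal orders, giving 2 × (6)! = 1440.
Subtracting, 5040 − 1440 = 3600.

3600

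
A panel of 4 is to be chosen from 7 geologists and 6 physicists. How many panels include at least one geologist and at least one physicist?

665

Total 4-person selections from all 13: C(13,4) = 715.
Selections missing a whole group: no geologists → C(6,4) = 15; no physicists → C(7,4) = 35.
Both groups omitted at once is impossible, so 715 − 50 = 665.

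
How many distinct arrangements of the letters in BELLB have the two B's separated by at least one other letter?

18

Total arrangements of BELLB: 5!/(2!·2!) = 30.
If the two B's are adjacent, glue them into one block, leaving 4 items to arrange: (4)!/(2!) = 12 ways.
Subtracting, 30 − 12 = 18 arrangements keep the B's apart.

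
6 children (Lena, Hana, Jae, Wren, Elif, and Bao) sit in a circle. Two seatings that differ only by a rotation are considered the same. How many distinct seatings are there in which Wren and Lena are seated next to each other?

48

Glue Wren and Lena into a block (2 internal orders). Seating 5 units around a circle gives (4)! arrangements.
So 2 × (4)! = 2 × 24 = 48.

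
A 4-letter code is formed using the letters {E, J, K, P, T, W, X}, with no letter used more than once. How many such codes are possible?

840

Choose and order 4 of the 7 symbols: the first letter has 7 options, the next 6, then 5, 4.
7 × 6 × 5 × 4 = 840.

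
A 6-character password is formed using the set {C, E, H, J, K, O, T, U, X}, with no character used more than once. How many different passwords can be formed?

60480

Choose and order 6 of the 9 symbols: the first character has 9 options, the next 8, and so on down to 4.
9 × 8 × 7 × 6 × 5 × 4 = 60480.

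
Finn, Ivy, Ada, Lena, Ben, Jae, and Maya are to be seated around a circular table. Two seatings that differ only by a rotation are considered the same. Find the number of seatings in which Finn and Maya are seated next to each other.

Glue Finn and Maya into a block (2 internal orders). Seating 6 units around a circle gives (5)! arrangements.
So 2 × (5)! = 2 × 120 = 240.

240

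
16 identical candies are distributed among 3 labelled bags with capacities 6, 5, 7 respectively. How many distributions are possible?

6

Without the upper bounds there are C(18,2) = 153 ways to split 16 among 3 bags.
Subtract solutions that violate a single cap (substitute x_i' = x_i − (cap_i+1)): x_1 ≥ 7 gives C(11,2) = 55; x_2 ≥ 6 gives C(12,2) = 66; x_3 ≥ 8 gives C(10,2) = 45. Together 166.
Add back pairs where two caps are both exceeded: 10 + 3 + 6 = 19.
By inclusion–exclusion the count is 153 − 166 + 19 = 6.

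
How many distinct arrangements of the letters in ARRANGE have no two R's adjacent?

900

There are 7!/(2!·2!) = 1260 arrangements of ARRANGE in total.
If the two R's are adjacent, glue them into one block, leaving 6 items to arrange: (6)!/(2!) = 360 ways.
Subtracting, 1260 − 360 = 900 arrangements keep the R's apart.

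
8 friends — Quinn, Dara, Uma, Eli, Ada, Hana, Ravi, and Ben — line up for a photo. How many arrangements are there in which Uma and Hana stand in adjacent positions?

10080

Treat {Uma, Hana} as a single unit. There are 7 units to order, and the pair itself can be ordered 2 ways.
That gives 2 × 7! = 2 × 5040 = 10080.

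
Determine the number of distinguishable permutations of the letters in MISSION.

1260

MISSION has 7 letters with I appearing twice and S appearing twice.
The number of distinct arrangements is 7!/(2!·2!) = 5040/4 = 1260.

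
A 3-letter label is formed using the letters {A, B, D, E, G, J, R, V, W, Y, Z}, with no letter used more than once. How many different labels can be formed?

Choose and order 3 of the 11 symbols: the first letter has 11 options, the next 10, then 9.
That product is 11 × 10 × 9 = 990.

990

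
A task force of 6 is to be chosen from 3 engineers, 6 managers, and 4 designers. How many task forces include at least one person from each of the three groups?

Total 6-person selections from all 13: C(13,6) = 1716.
Subtract selections that omit an entire group: no engineers → C(10,6) = 210; no managers → C(7,6) = 7; no designers → C(9,6) = 84.
Add back selections omitting two groups (i.e. drawn from a single group): C(3,6) + C(6,6) + C(4,6) = 1.
By inclusion–exclusion: 1716 − 301 + 1 = 1416.

1416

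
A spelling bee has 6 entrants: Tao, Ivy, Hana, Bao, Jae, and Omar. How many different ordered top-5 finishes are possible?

There are 6 choices for 1st place, 5 for 2nd, and so on down to 2 for position 5.
That gives 6 × 5 × 4 × 3 × 2 = 720.

720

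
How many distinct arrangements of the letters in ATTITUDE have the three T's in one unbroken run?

Treat the 3 copies of T as a single block. The multiset to arrange is then {TTT, A, D, E, I, U}, 6 items in all.
All 6 items are distinct, so there are (6)! = 720 arrangements.

720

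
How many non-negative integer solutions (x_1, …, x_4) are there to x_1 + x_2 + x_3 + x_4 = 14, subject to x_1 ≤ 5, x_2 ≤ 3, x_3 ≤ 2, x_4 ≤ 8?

Without the upper bounds there are C(17,3) = 680 ways to split 14 among 4 variables.
Subtract solutions that violate a single cap (substitute x_i' = x_i − (cap_i+1)): x_1 ≥ 6 gives C(11,3) = 165; x_2 ≥ 4 gives C(13,3) = 286; x_3 ≥ 3 gives C(14,3) = 364; x_4 ≥ 9 gives C(8,3) = 56. Together 871.
Add back pairs where two caps are both exceeded: 35 + 56 + 0 + 120 + 4 + 10 = 225.
Subtract triples: 4 + 0 + 0 + 0 = 4.
By inclusion–exclusion the count is 680 − 871 + 225 − 4 = 30.

30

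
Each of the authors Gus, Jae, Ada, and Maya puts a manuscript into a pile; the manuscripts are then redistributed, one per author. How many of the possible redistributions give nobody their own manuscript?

This is the derangement count D_4: permutations of 4 items with no fixed point.
By inclusion–exclusion this is Σ_{j=0}^{4} (−1)^j C(4,j)·(4−j)!.
Computing: 24 − 24 + 12 − 4 + 1 = 9.

9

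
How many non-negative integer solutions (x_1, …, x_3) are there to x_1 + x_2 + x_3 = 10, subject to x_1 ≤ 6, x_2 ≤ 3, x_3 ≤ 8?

Without the upper bounds there are C(12,2) = 66 ways to split 10 among 3 variables.
Subtract solutions that violate a single cap (substitute x_i' = x_i − (cap_i+1)): x_1 ≥ 7 gives C(5,2) = 10; x_2 ≥ 4 gives C(8,2) = 28; x_3 ≥ 9 gives C(3,2) = 3. Together 41.
No two caps can be exceeded simultaneously, so the pair terms are all 0.
By inclusion–exclusion the count is 66 − 41 + 0 = 25.

25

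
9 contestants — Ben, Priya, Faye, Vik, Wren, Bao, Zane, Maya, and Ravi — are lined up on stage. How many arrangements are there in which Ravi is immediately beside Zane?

Place the 7 others and the Ravi-Zane pair as 8 objects in a line; the pair has 2 internal arrangements.
That gives 2 × 8! = 2 × 40320 = 80640.

80640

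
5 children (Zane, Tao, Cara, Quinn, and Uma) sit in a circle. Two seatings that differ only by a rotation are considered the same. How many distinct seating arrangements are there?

Fix one person's seat to break rotational symmetry; the remaining 4 people can be arranged in (4)! = 24 ways.

24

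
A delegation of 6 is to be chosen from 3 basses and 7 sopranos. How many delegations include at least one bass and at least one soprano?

Total 6-person selections from all 10: C(10,6) = 210.
Subtract selections that omit an entire group: no basses → C(7,6) = 7; no sopranos → C(3,6) = 0.
Both groups omitted at once is impossible, so 210 − 7 = 203.

203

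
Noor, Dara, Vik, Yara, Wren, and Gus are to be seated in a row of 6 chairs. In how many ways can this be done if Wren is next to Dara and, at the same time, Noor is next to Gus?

96

Treat {Wren,Dara} as one block (2 orders) and {Noor,Gus} as another (2 orders).
That leaves 4 units to arrange: 2 × 2 × 4! = 4 × 24 = 96.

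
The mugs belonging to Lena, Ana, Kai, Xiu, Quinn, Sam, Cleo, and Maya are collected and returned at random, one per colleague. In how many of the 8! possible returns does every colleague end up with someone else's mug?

14833

Count assignments avoiding every fixed point. For any j of the 8 colleagues fixed to their own mug, the other 8−j can be arranged in (8−j)! ways.
By inclusion–exclusion this is Σ_{j=0}^{8} (−1)^j C(8,j)·(8−j)!.
Computing: 40320 − 40320 + 20160 − 6720 + 1680 − 336 + 56 − 8 + 1 = 14833.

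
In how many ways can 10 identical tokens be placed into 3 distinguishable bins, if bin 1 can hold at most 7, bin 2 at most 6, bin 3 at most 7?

Without the upper bounds there are C(12,2) = 66 ways to split 10 among 3 bins.
Subtract solutions that violate a single cap (substitute x_i' = x_i − (cap_i+1)): x_1 ≥ 8 gives C(4,2) = 6; x_2 ≥ 7 gives C(5,2) = 10; x_3 ≥ 8 gives C(4,2) = 6. Together 22.
No two caps can be exceeded simultaneously, so the pair terms are all 0.
By inclusion–exclusion the count is 66 − 22 + 0 = 44.

44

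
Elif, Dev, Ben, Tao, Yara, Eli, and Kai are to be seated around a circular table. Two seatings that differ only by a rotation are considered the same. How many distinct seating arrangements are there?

Fix one person's seat to break rotational symmetry; the remaining 6 people can be arranged in (6)! = 720 ways.

720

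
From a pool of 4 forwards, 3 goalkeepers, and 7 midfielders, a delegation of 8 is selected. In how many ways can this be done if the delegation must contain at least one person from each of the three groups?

2793

Total 8-person selections from all 14: C(14,8) = 3003.
Selections missing a whole group: no forwards → C(10,8) = 45; no goalkeepers → C(11,8) = 165; no midfielders → C(7,8) = 0.
Add back selections omitting two groups (i.e. drawn from a single group): C(4,8) + C(3,8) + C(7,8) = 0.
By inclusion–exclusion: 3003 − 210 + 0 = 2793.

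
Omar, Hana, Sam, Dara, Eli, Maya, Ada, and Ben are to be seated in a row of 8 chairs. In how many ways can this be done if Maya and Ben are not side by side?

Of the 8! = 40320 arrangements, those with Maya and Ben adjacent number 2 × 7! = 10080 (treat the pair as a block with 2 internal orders).
Complementary counting: 40320 − 10080 = 30240.

30240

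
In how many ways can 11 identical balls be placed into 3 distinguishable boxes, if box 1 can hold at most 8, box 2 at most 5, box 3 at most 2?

Ignoring the caps, the number of non-negative solutions to x_1+…+x_3 = 11 is C(13,2) = 78.
Subtract solutions that violate a single cap (substitute x_i' = x_i − (cap_i+1)): x_1 ≥ 9 gives C(4,2) = 6; x_2 ≥ 6 gives C(7,2) = 21; x_3 ≥ 3 gives C(10,2) = 45. Together 72.
Add back pairs where two caps are both exceeded: 0 + 0 + 6 = 6.
By inclusion–exclusion the count is 78 − 72 + 6 = 12.

12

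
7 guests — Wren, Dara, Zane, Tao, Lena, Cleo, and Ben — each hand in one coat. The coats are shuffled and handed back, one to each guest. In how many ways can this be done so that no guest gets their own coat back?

Let Aᵢ be the assignments in which guest i gets their own coat. We want the size of the complement of A₁∪…∪A_7.
By inclusion–exclusion this is Σ_{j=0}^{7} (−1)^j C(7,j)·(7−j)!.
Computing: 5040 − 5040 + 2520 − 840 + 210 − 42 + 7 − 1 = 1854.

1854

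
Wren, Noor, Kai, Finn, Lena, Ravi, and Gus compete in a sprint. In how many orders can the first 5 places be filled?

2520

There are 7 choices for 1st place, 6 for 2nd, and so on down to 3 for position 5.
That gives 7 × 6 × 5 × 4 × 3 = 2520.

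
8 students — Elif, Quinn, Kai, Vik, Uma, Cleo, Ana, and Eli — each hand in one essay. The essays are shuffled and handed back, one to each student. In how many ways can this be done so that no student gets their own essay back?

14833

This is the derangement count D_8: permutations of 8 items with no fixed point.
By inclusion–exclusion this is Σ_{j=0}^{8} (−1)^j C(8,j)·(8−j)!.
Computing: 40320 − 40320 + 20160 − 6720 + 1680 − 336 + 56 − 8 + 1 = 14833.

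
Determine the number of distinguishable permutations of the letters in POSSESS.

210

The 7 letters of POSSESS have repeats: S appearing 4 times.
So there are 7! / (4!) = 210 distinguishable arrangements.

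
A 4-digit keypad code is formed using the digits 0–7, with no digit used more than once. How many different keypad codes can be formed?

With no repetition, fill the 4 digits in order: 8 choices, then 7, down to 5.
That product is 8 × 7 × 6 × 5 = 1680.

1680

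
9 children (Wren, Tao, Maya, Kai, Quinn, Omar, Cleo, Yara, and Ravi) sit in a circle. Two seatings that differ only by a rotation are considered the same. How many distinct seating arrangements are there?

40320

Fix one person's seat to break rotational symmetry; the remaining 8 people can be arranged in (8)! = 40320 ways.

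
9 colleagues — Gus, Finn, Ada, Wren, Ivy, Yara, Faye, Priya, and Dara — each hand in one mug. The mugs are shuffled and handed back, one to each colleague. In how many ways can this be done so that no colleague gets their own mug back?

133496

Let Aᵢ be the assignments in which colleague i gets their own mug. We want the size of the complement of A₁∪…∪A_9.
By inclusion–exclusion this is Σ_{j=0}^{9} (−1)^j C(9,j)·(9−j)!.
Computing: 362880 − 362880 + 181440 − 60480 + 15120 − 3024 + 504 − 72 + 9 − 1 = 133496.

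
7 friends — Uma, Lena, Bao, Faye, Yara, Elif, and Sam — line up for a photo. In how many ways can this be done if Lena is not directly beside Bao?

Of the 7! = 5040 arrangements, those with Lena and Bao adjacent number 2 × 6! = 1440 (treat the pair as a block with 2 internal orders).
Complementary counting: 5040 − 1440 = 3600.

3600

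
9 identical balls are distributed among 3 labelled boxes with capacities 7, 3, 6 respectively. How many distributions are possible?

25

By stars and bars, unrestricted non-negative solutions to x_1+…+x_3 = 9 number C(9+2,2) = 55.
Subtract solutions that violate a single cap (substitute x_i' = x_i − (cap_i+1)): x_1 ≥ 8 gives C(3,2) = 3; x_2 ≥ 4 gives C(7,2) = 21; x_3 ≥ 7 gives C(4,2) = 6. Together 30.
No two caps can be exceeded simultaneously, so the pair terms are all 0.
By inclusion–exclusion the count is 55 − 30 + 0 = 25.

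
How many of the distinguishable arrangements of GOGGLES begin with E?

Fix E in the first position and arrange the remaining 6 letters.
Those 6 letters have G appearing 3 times, giving (6)!/(3!) = 120.

120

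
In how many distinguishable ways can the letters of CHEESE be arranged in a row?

120

CHEESE has 6 letters with E appearing 3 times.
The number of distinct arrangements is 6!/(3!) = 720/6 = 120.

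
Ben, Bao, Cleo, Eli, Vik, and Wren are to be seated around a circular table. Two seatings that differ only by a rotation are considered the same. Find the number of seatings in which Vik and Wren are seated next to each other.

48

Treat {Vik, Wren} as one unit (2 internal orders) and seat the resulting 5 units around the table: (4)! circular arrangements.
So 2 × (4)! = 2 × 24 = 48.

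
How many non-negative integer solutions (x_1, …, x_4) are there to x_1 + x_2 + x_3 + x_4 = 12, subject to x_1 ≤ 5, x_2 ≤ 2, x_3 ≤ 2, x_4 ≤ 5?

By stars and bars, unrestricted non-negative solutions to x_1+…+x_4 = 12 number C(12+3,3) = 455.
Subtract solutions that violate a single cap (substitute x_i' = x_i − (cap_i+1)): x_1 ≥ 6 gives C(9,3) = 84; x_2 ≥ 3 gives C(12,3) = 220; x_3 ≥ 3 gives C(12,3) = 220; x_4 ≥ 6 gives C(9,3) = 84. Together 608.
Add back pairs where two caps are both exceeded: 20 + 20 + 1 + 84 + 20 + 20 = 165.
Subtract triples: 1 + 0 + 0 + 1 = 2.
By inclusion–exclusion the count is 455 − 608 + 165 − 2 = 10.

10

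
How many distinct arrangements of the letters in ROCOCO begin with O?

30

Fix O in the first position and arrange the remaining 5 letters.
Those 5 letters have C appearing twice and O appearing twice, giving (5)!/(2!·2!) = 30.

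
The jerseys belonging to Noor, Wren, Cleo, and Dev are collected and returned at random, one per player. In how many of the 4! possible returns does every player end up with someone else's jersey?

Let Aᵢ be the assignments in which player i gets their old jersey. We want the size of the complement of A₁∪…∪A_4.
By inclusion–exclusion this is Σ_{j=0}^{4} (−1)^j C(4,j)·(4−j)!.
Computing: 24 − 24 + 12 − 4 + 1 = 9.

9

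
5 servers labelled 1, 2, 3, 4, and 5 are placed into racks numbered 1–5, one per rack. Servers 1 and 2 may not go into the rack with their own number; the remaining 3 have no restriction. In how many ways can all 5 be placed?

Let Aᵢ (for i ∈ {1, 2}) be the placements that put server i in its forbidden rack. Any j of these fix j positions, leaving (5−j)! ways to fill the rest, and there are C(2,j) ways to pick which j.
By inclusion–exclusion, the number of valid placements is Σ_{j=0}^{2} (−1)^j C(2,j)·(5−j)!.
Computing: 120 − 48 + 6 = 78.

78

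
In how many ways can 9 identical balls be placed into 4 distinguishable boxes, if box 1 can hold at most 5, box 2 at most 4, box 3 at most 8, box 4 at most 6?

By stars and bars, unrestricted non-negative solutions to x_1+…+x_4 = 9 number C(9+3,3) = 220.
Subtract solutions that violate a single cap (substitute x_i' = x_i − (cap_i+1)): x_1 ≥ 6 gives C(6,3) = 20; x_2 ≥ 5 gives C(7,3) = 35; x_3 ≥ 9 gives C(3,3) = 1; x_4 ≥ 7 gives C(5,3) = 10. Together 66.
No two caps can be exceeded simultaneously, so the pair terms are all 0.
By inclusion–exclusion the count is 220 − 66 + 0 = 154.

154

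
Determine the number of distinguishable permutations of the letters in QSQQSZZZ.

The 8 letters of QSQQSZZZ have repeats: Q appearing 3 times, S appearing twice, and Z appearing 3 times.
The number of distinct arrangements is 8!/(3!·3!·2!) = 40320/72 = 560.

560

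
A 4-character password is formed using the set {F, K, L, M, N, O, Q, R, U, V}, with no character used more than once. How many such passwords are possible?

5040

This is a permutation of 4 out of 10: P(10,4) = 10!/6!.
10 × 9 × 8 × 7 = 5040.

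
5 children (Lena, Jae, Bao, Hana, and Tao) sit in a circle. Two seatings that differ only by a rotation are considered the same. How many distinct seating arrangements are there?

Around a circle, 5 distinct people have 5!/5 = (4)! = 24 rotationally distinct seatings.

24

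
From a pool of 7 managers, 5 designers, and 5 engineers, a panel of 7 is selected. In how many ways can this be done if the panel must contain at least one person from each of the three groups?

Total 7-person selections from all 17: C(17,7) = 19448.
Selections missing a whole group: no managers → C(10,7) = 120; no designers → C(12,7) = 792; no engineers → C(12,7) = 792.
Add back selections omitting two groups (i.e. drawn from a single group): C(7,7) + C(5,7) + C(5,7) = 1.
By inclusion–exclusion: 19448 − 1704 + 1 = 17745.

17745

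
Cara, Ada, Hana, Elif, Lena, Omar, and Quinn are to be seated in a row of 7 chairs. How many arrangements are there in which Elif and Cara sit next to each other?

Glue Elif and Cara into one block (2 internal orders), leaving 6 units to arrange in a row.
So the count is 2·(6)! = 1440.

1440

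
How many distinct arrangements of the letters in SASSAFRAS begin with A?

Fix A in the first position and arrange the remaining 8 letters.
Those 8 letters have A appearing twice and S appearing 4 times, giving (8)!/(4!·2!) = 840.

840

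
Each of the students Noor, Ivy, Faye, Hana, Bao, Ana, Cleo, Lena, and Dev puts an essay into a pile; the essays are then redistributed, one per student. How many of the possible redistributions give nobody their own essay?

This is the derangement count D_9: permutations of 9 items with no fixed point.
By inclusion–exclusion this is Σ_{j=0}^{9} (−1)^j C(9,j)·(9−j)!.
Computing: 362880 − 362880 + 181440 − 60480 + 15120 − 3024 + 504 − 72 + 9 − 1 = 133496.

133496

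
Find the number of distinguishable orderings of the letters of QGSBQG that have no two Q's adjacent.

Total arrangements of QGSBQG: 6!/(2!·2!) = 180.
If the two Q's are adjacent, glue them into one block, leaving 5 items to arrange: (5)!/(2!) = 60 ways.
Hence 180 − 60 = 120.

120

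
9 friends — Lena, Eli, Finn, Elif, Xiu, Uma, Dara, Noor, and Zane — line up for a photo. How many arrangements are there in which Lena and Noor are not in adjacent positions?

Of the 9! = 362880 arrangements, those with Lena and Noor adjacent number 2 × 8! = 80640 (treat the pair as a block with 2 internal orders).
So 362880 − 80640 = 282240 arrangements keep them apart.

282240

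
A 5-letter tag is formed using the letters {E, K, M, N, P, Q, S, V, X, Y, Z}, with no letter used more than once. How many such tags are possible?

55440

This is a permutation of 5 out of 11: P(11,5) = 11!/6!.
That product is 11 × 10 × 9 × 8 × 7 = 55440.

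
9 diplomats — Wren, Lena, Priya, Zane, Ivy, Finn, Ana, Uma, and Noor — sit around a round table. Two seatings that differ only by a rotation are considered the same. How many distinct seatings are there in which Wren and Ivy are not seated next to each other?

All circular seatings of 9 people number (8)! = 40320.
Those with Wren next to Ivy: fuse the pair into one unit and seat 8 units around a circle — 2·(7)! = 10080.
Subtracting, 40320 − 10080 = 30240.

30240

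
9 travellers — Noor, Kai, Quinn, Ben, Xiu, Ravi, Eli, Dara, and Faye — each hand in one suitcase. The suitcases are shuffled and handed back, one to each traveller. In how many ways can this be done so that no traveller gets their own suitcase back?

Count assignments avoiding every fixed point. For any j of the 9 travellers fixed to their own suitcase, the other 9−j can be arranged in (9−j)! ways.
By inclusion–exclusion this is Σ_{j=0}^{9} (−1)^j C(9,j)·(9−j)!.
Computing: 362880 − 362880 + 181440 − 60480 + 15120 − 3024 + 504 − 72 + 9 − 1 = 133496.

133496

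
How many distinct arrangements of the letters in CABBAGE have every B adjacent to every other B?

Treat the 2 copies of B as a single block. The multiset to arrange is then {BB, A, A, C, E, G}, 6 items in all.
That gives (6)!/(2!) = 360 arrangements.

360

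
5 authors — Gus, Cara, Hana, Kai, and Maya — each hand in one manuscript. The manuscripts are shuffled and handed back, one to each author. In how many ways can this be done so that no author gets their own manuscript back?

Count assignments avoiding every fixed point. For any j of the 5 authors fixed to their own manuscript, the other 5−j can be arranged in (5−j)! ways.
By inclusion–exclusion this is Σ_{j=0}^{5} (−1)^j C(5,j)·(5−j)!.
Computing: 120 − 120 + 60 − 20 + 5 − 1 = 44.

44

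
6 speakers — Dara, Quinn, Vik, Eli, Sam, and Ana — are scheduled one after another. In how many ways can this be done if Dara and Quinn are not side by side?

Of the 6! = 720 arrangements, those with Dara and Quinn adjacent number 2 × 5! = 240 (treat the pair as a block with 2 internal orders).
So 720 − 240 = 480 arrangements keep them apart.

480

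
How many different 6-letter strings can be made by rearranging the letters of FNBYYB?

180

FNBYYB has 6 letters with B appearing twice and Y appearing twice.
Dividing 6! = 720 by 2!·2! = 4 for the repeated letters gives 180.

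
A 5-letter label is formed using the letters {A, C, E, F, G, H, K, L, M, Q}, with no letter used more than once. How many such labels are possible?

30240

With no repetition, fill the 5 letters in order: 10 choices, then 9, down to 6.
10 × 9 × 8 × 7 × 6 = 30240.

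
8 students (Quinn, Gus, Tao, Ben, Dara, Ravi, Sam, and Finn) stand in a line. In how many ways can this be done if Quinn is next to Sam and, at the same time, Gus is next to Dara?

2880

Treat {Quinn,Sam} as one block (2 orders) and {Gus,Dara} as another (2 orders).
That leaves 6 units to arrange: 2 × 2 × 6! = 4 × 720 = 2880.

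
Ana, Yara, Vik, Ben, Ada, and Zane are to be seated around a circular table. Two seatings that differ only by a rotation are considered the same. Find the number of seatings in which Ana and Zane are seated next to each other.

Treat {Ana, Zane} as one unit (2 internal orders) and seat the resulting 5 units around the table: (4)! circular arrangements.
So 2 × (4)! = 2 × 24 = 48.

48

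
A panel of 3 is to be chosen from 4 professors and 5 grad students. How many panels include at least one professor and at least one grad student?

With no constraint there are C(9,3) = 84 possible selections.
Subtract selections that omit an entire group: no professors → C(5,3) = 10; no grad students → C(4,3) = 4.
Both groups omitted at once is impossible, so 84 − 14 = 70.

70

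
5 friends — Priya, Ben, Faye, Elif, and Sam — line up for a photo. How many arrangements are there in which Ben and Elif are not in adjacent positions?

Of the 5! = 120 arrangements, those with Ben and Elif adjacent number 2 × 4! = 48 (treat the pair as a block with 2 internal orders).
Complementary counting: 120 − 48 = 72.

72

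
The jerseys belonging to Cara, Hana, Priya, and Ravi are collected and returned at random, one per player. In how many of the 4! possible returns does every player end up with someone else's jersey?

9

Let Aᵢ be the assignments in which player i gets their old jersey. We want the size of the complement of A₁∪…∪A_4.
By inclusion–exclusion this is Σ_{j=0}^{4} (−1)^j C(4,j)·(4−j)!.
Computing: 24 − 24 + 12 − 4 + 1 = 9.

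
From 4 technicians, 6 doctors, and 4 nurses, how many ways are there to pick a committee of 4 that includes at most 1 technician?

690

Split by how many technicians are chosen (0 through 1).
Sum: C(4,0)·C(10,4) + C(4,1)·C(10,3) = 210 + 480 = 690.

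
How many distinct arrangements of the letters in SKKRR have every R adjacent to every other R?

12

Treat the 2 copies of R as a single block. The multiset to arrange is then {RR, K, K, S}, 4 items in all.
That gives (4)!/(2!) = 12 arrangements.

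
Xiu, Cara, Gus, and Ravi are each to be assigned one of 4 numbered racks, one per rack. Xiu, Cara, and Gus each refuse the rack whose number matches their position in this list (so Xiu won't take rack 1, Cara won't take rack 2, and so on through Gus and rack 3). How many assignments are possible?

Let Aᵢ (for i ∈ {1, 2, 3}) be the placements that put person i in their forbidden rack. Any j of these fix j positions, leaving (4−j)! ways to fill the rest, and there are C(3,j) ways to pick which j.
By inclusion–exclusion, the number of valid placements is Σ_{j=0}^{3} (−1)^j C(3,j)·(4−j)!.
Computing: 24 − 18 + 6 − 1 = 11.

11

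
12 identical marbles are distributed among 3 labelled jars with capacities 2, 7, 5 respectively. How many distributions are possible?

6

Ignoring the caps, the number of non-negative solutions to x_1+…+x_3 = 12 is C(14,2) = 91.
Subtract solutions that violate a single cap (substitute x_i' = x_i − (cap_i+1)): x_1 ≥ 3 gives C(11,2) = 55; x_2 ≥ 8 gives C(6,2) = 15; x_3 ≥ 6 gives C(8,2) = 28. Together 98.
Add back pairs where two caps are both exceeded: 3 + 10 + 0 = 13.
By inclusion–exclusion the count is 91 − 98 + 13 = 6.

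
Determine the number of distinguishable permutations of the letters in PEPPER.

60

Letter multiplicities in PEPPER: E×2, P×3, R×1.
So there are 6! / (3!·2!) = 60 distinguishable arrangements.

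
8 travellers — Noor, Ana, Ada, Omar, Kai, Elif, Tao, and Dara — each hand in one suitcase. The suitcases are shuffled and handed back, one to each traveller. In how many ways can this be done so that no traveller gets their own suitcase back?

This is the derangement count D_8: permutations of 8 items with no fixed point.
By inclusion–exclusion this is Σ_{j=0}^{8} (−1)^j C(8,j)·(8−j)!.
Computing: 40320 − 40320 + 20160 − 6720 + 1680 − 336 + 56 − 8 + 1 = 14833.

14833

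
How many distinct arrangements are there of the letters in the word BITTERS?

2520

BITTERS has 7 letters with T appearing twice.
Dividing 7! = 5040 by 2! = 2 for the repeated letters gives 2520.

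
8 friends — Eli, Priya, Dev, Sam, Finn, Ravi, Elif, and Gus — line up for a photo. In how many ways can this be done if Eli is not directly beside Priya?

30240

Of the 8! = 40320 arrangements, those with Eli and Priya adjacent number 2 × 7! = 10080 (treat the pair as a block with 2 internal orders).
Complementary counting: 40320 − 10080 = 30240.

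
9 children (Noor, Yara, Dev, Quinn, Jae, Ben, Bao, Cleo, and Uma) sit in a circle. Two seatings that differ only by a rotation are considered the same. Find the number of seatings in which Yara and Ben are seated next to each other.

10080

Glue Yara and Ben into a block (2 internal orders). Seating 8 units around a circle gives (7)! arrangements.
So 2 × (7)! = 2 × 5040 = 10080.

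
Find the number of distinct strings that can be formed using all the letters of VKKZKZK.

The 7 letters of VKKZKZK have repeats: K appearing 4 times and Z appearing twice.
The number of distinct arrangements is 7!/(4!·2!) = 5040/48 = 105.

105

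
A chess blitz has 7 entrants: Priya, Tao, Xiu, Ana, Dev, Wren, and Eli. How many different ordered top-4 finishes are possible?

840

This is an ordered selection of 4 from 7: P(7,4).
That gives 7 × 6 × 5 × 4 = 840.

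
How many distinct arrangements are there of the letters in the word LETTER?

Letter multiplicities in LETTER: E×2, L×1, R×1, T×2.
The number of distinct arrangements is 6!/(2!·2!) = 720/4 = 180.

180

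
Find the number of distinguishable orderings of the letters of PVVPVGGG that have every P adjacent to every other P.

Treat the 2 copies of P as a single block. The multiset to arrange is then {PP, G, G, G, V, V, V}, 7 items in all.
That gives (7)!/(3!·3!) = 140 arrangements.

140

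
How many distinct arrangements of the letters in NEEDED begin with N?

With the first slot taken by N, it remains to arrange the other 5 letters (EEDED).
Those 5 letters have D appearing twice and E appearing 3 times, giving (5)!/(3!·2!) = 10.

10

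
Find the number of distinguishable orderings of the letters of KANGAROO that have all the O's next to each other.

Treat the 2 copies of O as a single block. The multiset to arrange is then {OO, A, A, G, K, N, R}, 7 items in all.
That gives (7)!/(2!) = 2520 arrangements.

2520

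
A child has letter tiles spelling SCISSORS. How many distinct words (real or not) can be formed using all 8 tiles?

1680

Letter multiplicities in SCISSORS: C×1, I×1, O×1, R×1, S×4.
The number of distinct arrangements is 8!/(4!) = 40320/24 = 1680.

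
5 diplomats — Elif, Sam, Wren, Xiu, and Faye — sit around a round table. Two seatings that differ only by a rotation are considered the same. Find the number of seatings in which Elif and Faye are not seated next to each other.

12

All circular seatings of 5 people number (4)! = 24.
Seatings with Elif beside Faye: treat them as a block with 2 internal orders, giving 2 × (3)! = 12.
Subtracting, 24 − 12 = 12.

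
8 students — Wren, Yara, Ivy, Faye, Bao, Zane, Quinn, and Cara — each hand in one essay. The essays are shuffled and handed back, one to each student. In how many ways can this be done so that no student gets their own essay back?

14833

This is the derangement count D_8: permutations of 8 items with no fixed point.
By inclusion–exclusion this is Σ_{j=0}^{8} (−1)^j C(8,j)·(8−j)!.
Computing: 40320 − 40320 + 20160 − 6720 + 1680 − 336 + 56 − 8 + 1 = 14833.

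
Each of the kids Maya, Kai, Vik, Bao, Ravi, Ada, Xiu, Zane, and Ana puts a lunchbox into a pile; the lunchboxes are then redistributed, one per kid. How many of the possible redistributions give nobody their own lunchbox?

Count assignments avoiding every fixed point. For any j of the 9 kids fixed to their own lunchbox, the other 9−j can be arranged in (9−j)! ways.
By inclusion–exclusion this is Σ_{j=0}^{9} (−1)^j C(9,j)·(9−j)!.
Computing: 362880 − 362880 + 181440 − 60480 + 15120 − 3024 + 504 − 72 + 9 − 1 = 133496.

133496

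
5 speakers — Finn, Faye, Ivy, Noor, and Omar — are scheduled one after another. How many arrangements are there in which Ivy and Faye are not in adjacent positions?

There are 5! = 120 arrangements in all. If Ivy and Faye are adjacent, merging them into one block gives 2·(4)! = 48 arrangements.
Complementary counting: 120 − 48 = 72.

72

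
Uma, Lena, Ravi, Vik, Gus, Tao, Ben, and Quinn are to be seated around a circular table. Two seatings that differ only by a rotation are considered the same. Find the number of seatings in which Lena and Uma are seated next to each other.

1440

Glue Lena and Uma into a block (2 internal orders). Seating 7 units around a circle gives (6)! arrangements.
So 2 × (6)! = 2 × 720 = 1440.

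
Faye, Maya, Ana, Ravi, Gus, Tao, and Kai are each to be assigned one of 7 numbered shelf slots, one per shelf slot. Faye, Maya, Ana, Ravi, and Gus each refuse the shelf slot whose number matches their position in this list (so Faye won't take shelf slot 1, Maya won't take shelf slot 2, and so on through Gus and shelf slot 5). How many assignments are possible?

Let Aᵢ (for 1 ≤ i ≤ 5) be the placements that put person i in their forbidden shelf slot. Any j of these fix j positions, leaving (7−j)! ways to fill the rest, and there are C(5,j) ways to pick which j.
By inclusion–exclusion, the number of valid placements is Σ_{j=0}^{5} (−1)^j C(5,j)·(7−j)!.
Computing: 5040 − 3600 + 1200 − 240 + 30 − 2 = 2428.

2428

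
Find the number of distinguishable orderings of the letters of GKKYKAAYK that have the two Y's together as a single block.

Treat the 2 copies of Y as a single block. The multiset to arrange is then {YY, A, A, G, K, K, K, K}, 8 items in all.
That gives (8)!/(4!·2!) = 840 arrangements.

840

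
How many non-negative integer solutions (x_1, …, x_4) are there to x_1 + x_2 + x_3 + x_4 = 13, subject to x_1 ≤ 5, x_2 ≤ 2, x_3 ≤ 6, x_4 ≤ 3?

Without the upper bounds there are C(16,3) = 560 ways to split 13 among 4 variables.
Subtract solutions that violate a single cap (substitute x_i' = x_i − (cap_i+1)): x_1 ≥ 6 gives C(10,3) = 120; x_2 ≥ 3 gives C(13,3) = 286; x_3 ≥ 7 gives C(9,3) = 84; x_4 ≥ 4 gives C(12,3) = 220. Together 710.
Add back pairs where two caps are both exceeded: 35 + 1 + 20 + 20 + 84 + 10 = 170.
Subtract triples: 0 + 1 + 0 + 0 = 1.
By inclusion–exclusion the count is 560 − 710 + 170 − 1 = 19.

19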